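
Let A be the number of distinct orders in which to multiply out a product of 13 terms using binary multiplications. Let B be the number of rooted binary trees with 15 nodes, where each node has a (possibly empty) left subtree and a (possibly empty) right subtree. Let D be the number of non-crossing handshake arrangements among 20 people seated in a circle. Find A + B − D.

Bracketing 13 factors into binary products is counted by C_{13−1} = C_12. So A = C_12 = 208012.
Binary trees (left/right distinguished) on n nodes are counted by C_n; here n = 15. So B = C_15 = 9694845.
Non-crossing handshake pairings of 2n people are counted by C_n; 20 people gives n = 10. So D = C_10 = 16796.
A + B − D = 208012 + 9694845 − 16796 = 9886061.

9886061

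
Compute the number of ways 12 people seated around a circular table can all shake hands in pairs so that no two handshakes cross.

132

With 12 = 2·6 people, non-crossing handshake pairings are non-crossing perfect matchings on a circle, counted by C_6.
C_6 = C_5 · 2(2·5+1)/(5+2) = 42 · 22/7 = 132.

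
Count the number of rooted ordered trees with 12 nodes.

Rooted ordered (plane) trees on m nodes have m−1 edges and are counted by C_{m−1}; m = 12 gives C_11.
C_11 = C(22,11)/12 = 705432/12 = 58786.

58786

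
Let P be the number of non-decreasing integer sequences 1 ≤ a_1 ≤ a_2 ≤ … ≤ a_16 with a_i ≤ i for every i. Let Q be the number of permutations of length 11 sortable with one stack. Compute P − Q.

35298884

Weakly increasing sequences with a_i ≤ i biject with Dyck paths of semilength 16, so there are C_16. So P = C_16 = 35357670.
By Knuth's characterisation, the stack-sortable permutations of length 11 are the 231-avoiders, numbering C_11. So Q = C_11 = 58786.
P − Q = 35357670 − 58786 = 35298884.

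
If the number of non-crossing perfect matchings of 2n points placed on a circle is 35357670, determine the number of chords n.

Non-crossing pairings of 2n points on a circle are counted by C_n; 35357670 = C_16.

16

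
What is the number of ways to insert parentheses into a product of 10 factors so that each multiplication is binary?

Parenthesizations of m factors correspond to full binary trees with m leaves, counted by C_{m−1}; m = 10 gives C_9.
C_9 = C_8 · 2(2·8+1)/(8+2) = 1430 · 34/10 = 4862.

4862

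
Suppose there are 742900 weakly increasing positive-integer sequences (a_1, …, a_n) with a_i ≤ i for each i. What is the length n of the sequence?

Such sub-staircase sequences of length n are counted by C_n, and C_13 = 742900.

13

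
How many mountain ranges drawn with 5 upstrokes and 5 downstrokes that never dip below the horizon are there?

Dyck paths of semilength n (length 2n) are counted by C_n; here n = 5.
C_5 = 42.

42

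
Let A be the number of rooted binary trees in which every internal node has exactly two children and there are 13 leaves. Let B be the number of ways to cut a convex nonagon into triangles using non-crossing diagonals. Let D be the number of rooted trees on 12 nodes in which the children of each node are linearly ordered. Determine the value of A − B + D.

266369

A full binary tree with L leaves has L−1 internal nodes and is counted by C_{L−1}; L = 13 gives C_12. So A = C_12 = 208012.
A convex 9-gon is triangulated into 7 triangles, and the number of such triangulations is the Catalan number C_{9−2} = C_7. So B = C_7 = 429.
Rooted ordered (plane) trees on m nodes have m−1 edges and are counted by C_{m−1}; m = 12 gives C_11. So D = C_11 = 58786.
A − B + D = 208012 − 429 + 58786 = 266369.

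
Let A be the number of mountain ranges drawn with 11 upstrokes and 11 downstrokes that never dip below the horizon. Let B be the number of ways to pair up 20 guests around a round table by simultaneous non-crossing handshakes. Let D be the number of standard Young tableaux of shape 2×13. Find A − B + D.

Dyck paths of semilength n (length 2n) are counted by C_n; here n = 11. So A = C_11 = 58786.
With 20 = 2·10 people, non-crossing handshake pairings are non-crossing perfect matchings on a circle, counted by C_10. So B = C_10 = 16796.
By the hook-length formula (or a Dyck-path bijection), SYT of shape 2×13 number C_13. So D = C_13 = 742900.
A − B + D = 58786 − 16796 + 742900 = 784890.

784890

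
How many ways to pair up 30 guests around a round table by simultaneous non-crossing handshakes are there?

9694845

With 30 = 2·15 people, non-crossing handshake pairings are non-crossing perfect matchings on a circle, counted by C_15.
C_15 = C(30,15)/16 = 155117520/16 = 9694845.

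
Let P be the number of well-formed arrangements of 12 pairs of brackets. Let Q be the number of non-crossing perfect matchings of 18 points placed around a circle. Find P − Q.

A balanced arrangement of 12 bracket pairs is a Dyck word of semilength 12, so the count is C_12. So P = C_12 = 208012.
Pairing 18 circle points by 9 non-crossing chords gives C_9 matchings. So Q = C_9 = 4862.
P − Q = 208012 − 4862 = 203150.

203150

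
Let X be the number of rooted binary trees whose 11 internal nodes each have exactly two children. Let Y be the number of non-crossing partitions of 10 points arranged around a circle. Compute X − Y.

The number of full binary trees on 11 internal nodes is the Catalan number C_11. So X = C_11 = 58786.
Non-crossing partitions of an n-element set are counted by C_n; here n = 10. So Y = C_10 = 16796.
X − Y = 58786 − 16796 = 41990.

41990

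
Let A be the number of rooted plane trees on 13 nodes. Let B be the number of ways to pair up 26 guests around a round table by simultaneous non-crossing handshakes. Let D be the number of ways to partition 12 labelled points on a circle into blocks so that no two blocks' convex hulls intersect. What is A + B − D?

Rooted ordered (plane) trees on m nodes have m−1 edges and are counted by C_{m−1}; m = 13 gives C_12. So A = C_12 = 208012.
Non-crossing handshake pairings of 2n people are counted by C_n; 26 people gives n = 13. So B = C_13 = 742900.
Non-crossing partitions of an n-element set are counted by C_n; here n = 12. So D = C_12 = 208012.
A + B − D = 208012 + 742900 − 208012 = 742900.

742900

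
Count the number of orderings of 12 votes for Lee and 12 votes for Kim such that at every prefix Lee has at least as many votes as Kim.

208012

Ballot sequences with n votes each where one side never trails are Dyck words, counted by C_n; here n = 12.
C_12 = 208012.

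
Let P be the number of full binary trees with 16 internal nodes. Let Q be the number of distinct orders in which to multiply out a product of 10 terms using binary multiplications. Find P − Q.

35352808

Full binary trees with n internal nodes are counted by C_n; here n = 16. So P = C_16 = 35357670.
Parenthesizations of m factors correspond to full binary trees with m leaves, counted by C_{m−1}; m = 10 gives C_9. So Q = C_9 = 4862.
P − Q = 35357670 − 4862 = 35352808.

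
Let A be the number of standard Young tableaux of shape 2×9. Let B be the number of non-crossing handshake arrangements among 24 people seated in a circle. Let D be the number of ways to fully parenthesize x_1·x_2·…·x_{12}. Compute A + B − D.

154088

By the hook-length formula (or a Dyck-path bijection), SYT of shape 2×9 number C_9. So A = C_9 = 4862.
Non-crossing handshake pairings of 2n people are counted by C_n; 24 people gives n = 12. So B = C_12 = 208012.
Ways to associate a product of 12 factors correspond to binary trees on 12 leaves, so the count is C_11. So D = C_11 = 58786.
A + B − D = 4862 + 208012 − 58786 = 154088.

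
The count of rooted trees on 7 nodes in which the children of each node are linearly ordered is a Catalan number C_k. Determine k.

6

A rooted plane tree on 7 nodes has 6 edges, and such trees are counted by C_6.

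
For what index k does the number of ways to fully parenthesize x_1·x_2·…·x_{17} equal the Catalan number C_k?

Parenthesizations of m factors correspond to full binary trees with m leaves, counted by C_{m−1}; m = 17 gives C_16.

16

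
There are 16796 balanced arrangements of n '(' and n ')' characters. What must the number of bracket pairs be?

Balanced strings of n bracket-pairs are counted by C_n; 16796 = C_10.

10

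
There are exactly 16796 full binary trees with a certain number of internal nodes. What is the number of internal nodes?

10

Full binary trees with n internal nodes are counted by C_n. Since C_10 = 16796, the index is 10.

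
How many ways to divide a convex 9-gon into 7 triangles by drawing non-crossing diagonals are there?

The number of triangulations of a 9-gon is the Catalan number C_7 (index = sides − 2).
C_7 = C(14,7)/8 = 3432/8 = 429.

429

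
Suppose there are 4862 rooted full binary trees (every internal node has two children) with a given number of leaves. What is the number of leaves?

Full binary trees with L leaves are counted by C_{L−1}; 4862 = C_9.
So the index is 9, and the number of leaves is 9 + 1 = 10.

10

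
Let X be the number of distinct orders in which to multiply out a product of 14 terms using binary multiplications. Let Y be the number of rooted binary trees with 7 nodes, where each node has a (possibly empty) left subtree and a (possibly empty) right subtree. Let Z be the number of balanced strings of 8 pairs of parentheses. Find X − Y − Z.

Ways to associate a product of 14 factors correspond to binary trees on 14 leaves, so the count is C_13. So X = C_13 = 742900.
Binary trees (left/right distinguished) on n nodes are counted by C_n; here n = 7. So Y = C_7 = 429.
Balanced strings of n pairs of brackets are counted by C_n; here n = 8. So Z = C_8 = 1430.
X − Y − Z = 742900 − 429 − 1430 = 741041.

741041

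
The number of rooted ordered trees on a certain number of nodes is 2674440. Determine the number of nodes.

Rooted ordered trees on m nodes are counted by C_{m−1}, and C_14 = 2674440.
So the index is 14, and the number of nodes is 14 + 1 = 15.

15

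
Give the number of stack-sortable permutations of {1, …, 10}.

Stack-sortable permutations are exactly the 231-avoiding ones, counted by C_n; here n = 10.
C_10 = C(20,10)/11 = 184756/11 = 16796.

16796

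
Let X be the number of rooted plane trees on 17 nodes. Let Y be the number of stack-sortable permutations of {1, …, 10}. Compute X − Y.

35340874

Rooted ordered (plane) trees on m nodes have m−1 edges and are counted by C_{m−1}; m = 17 gives C_16. So X = C_16 = 35357670.
Stack-sortable permutations are exactly the 231-avoiding ones, counted by C_n; here n = 10. So Y = C_10 = 16796.
X − Y = 35357670 − 16796 = 35340874.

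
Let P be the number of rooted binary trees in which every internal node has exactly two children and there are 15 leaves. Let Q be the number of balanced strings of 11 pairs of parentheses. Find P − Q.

A full binary tree with L leaves has L−1 internal nodes and is counted by C_{L−1}; L = 15 gives C_14. So P = C_14 = 2674440.
Balanced strings of n pairs of brackets are counted by C_n; here n = 11. So Q = C_11 = 58786.
P − Q = 2674440 − 58786 = 2615654.

2615654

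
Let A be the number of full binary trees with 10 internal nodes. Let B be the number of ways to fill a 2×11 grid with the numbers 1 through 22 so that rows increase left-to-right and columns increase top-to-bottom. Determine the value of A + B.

75582

The number of full binary trees on 10 internal nodes is the Catalan number C_10. So A = C_10 = 16796.
Standard Young tableaux of shape 2×n are counted by C_n; here n = 11. So B = C_11 = 58786.
A + B = 16796 + 58786 = 75582.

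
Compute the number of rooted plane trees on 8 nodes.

Rooted ordered (plane) trees on m nodes have m−1 edges and are counted by C_{m−1}; m = 8 gives C_7.
C_7 = C(14,7)/8 = 3432/8 = 429.

429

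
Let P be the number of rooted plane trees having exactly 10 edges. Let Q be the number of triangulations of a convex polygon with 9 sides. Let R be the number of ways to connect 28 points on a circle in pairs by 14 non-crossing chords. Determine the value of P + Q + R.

2691665

A rooted plane tree with 10 edges has 11 nodes, and the count is C_10. So P = C_10 = 16796.
The number of triangulations of a 9-gon is the Catalan number C_7 (index = sides − 2). So Q = C_7 = 429.
Non-crossing perfect matchings of 2n points on a circle are counted by C_n; with 28 points, n = 14. So R = C_14 = 2674440.
P + Q + R = 16796 + 429 + 2674440 = 2691665.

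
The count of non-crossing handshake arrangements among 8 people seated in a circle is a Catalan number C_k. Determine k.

4

With 8 = 2·4 people, non-crossing handshake pairings are non-crossing perfect matchings on a circle, counted by C_4.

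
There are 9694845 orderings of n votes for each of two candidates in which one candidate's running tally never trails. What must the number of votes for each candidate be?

Such ballot sequences with n votes each are counted by C_n. Since C_15 = 9694845, the index is 15.

15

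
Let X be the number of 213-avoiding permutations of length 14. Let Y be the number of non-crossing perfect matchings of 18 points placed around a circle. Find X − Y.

For any fixed pattern of length 3, the pattern-avoiding permutations of [14] number C_14. So X = C_14 = 2674440.
Pairing 18 circle points by 9 non-crossing chords gives C_9 matchings. So Y = C_9 = 4862.
X − Y = 2674440 − 4862 = 2669578.

2669578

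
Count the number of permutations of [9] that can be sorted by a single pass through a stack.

4862

By Knuth's characterisation, the stack-sortable permutations of length 9 are the 231-avoiders, numbering C_9.
C_9 = C(18,9)/10 = 48620/10 = 4862.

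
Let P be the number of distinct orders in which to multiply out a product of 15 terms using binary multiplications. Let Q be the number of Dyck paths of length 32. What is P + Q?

Bracketing 15 factors into binary products is counted by C_{15−1} = C_14. So P = C_14 = 2674440.
Dyck paths of semilength n (length 2n) are counted by C_n; here n = 16. So Q = C_16 = 35357670.
P + Q = 2674440 + 35357670 = 38032110.

38032110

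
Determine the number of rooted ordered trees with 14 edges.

2674440

Rooted ordered trees with n edges are counted by C_n; here n = 14.
C_14 = C(28,14)/15 = 40116600/15 = 2674440.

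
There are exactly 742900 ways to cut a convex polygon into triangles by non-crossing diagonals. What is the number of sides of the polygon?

Triangulations of a convex m-gon are counted by C_{m−2}. The Catalan number equal to 742900 is C_13.
So m − 2 = 13, giving m = 15 sides.

15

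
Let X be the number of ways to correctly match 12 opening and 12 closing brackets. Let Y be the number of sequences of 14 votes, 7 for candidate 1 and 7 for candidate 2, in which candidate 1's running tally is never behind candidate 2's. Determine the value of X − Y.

Balanced strings of n pairs of brackets are counted by C_n; here n = 12. So X = C_12 = 208012.
Ballot sequences with n votes each where one side never trails are Dyck words, counted by C_n; here n = 7. So Y = C_7 = 429.
X − Y = 208012 − 429 = 207583.

207583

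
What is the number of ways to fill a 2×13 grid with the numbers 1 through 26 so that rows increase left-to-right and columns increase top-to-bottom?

742900

By the hook-length formula (or a Dyck-path bijection), SYT of shape 2×13 number C_13.
C_13 = C(26,13)/14 = 10400600/14 = 742900.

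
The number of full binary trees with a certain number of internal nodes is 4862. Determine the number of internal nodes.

Full binary trees with n internal nodes are counted by C_n, and C_9 = 4862.

9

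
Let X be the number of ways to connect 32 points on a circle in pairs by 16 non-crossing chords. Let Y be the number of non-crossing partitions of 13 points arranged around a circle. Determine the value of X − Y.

34614770

Non-crossing perfect matchings of 2n points on a circle are counted by C_n; with 32 points, n = 16. So X = C_16 = 35357670.
The non-crossing partitions of [13] form a lattice of size C_13. So Y = C_13 = 742900.
X − Y = 35357670 − 742900 = 34614770.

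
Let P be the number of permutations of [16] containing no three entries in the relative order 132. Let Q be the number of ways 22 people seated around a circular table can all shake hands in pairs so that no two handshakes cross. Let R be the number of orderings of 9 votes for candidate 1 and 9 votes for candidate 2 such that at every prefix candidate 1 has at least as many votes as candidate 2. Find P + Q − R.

35411594

Permutations of [n] avoiding any single length-3 pattern are counted by C_n; here n = 16. So P = C_16 = 35357670.
Non-crossing handshake pairings of 2n people are counted by C_n; 22 people gives n = 11. So Q = C_11 = 58786.
Ballot sequences with n votes each where one side never trails are Dyck words, counted by C_n; here n = 9. So R = C_9 = 4862.
P + Q − R = 35357670 + 58786 − 4862 = 35411594.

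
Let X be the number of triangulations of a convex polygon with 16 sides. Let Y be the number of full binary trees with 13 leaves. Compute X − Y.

2466428

Triangulations of a convex m-gon are counted by C_{m−2}; with m = 16 this is C_14. So X = C_14 = 2674440.
Full binary trees with 13 leaves have 13−1 = 12 internal nodes, so there are C_12 of them. So Y = C_12 = 208012.
X − Y = 2674440 − 208012 = 2466428.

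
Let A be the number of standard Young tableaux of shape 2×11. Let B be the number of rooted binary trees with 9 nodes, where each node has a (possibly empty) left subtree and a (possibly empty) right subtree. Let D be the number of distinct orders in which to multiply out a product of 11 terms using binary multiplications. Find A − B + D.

70720

By the hook-length formula (or a Dyck-path bijection), SYT of shape 2×11 number C_11. So A = C_11 = 58786.
There are C_n binary search tree shapes on n keys; with n = 9 that is C_9. So B = C_9 = 4862.
Bracketing 11 factors into binary products is counted by C_{11−1} = C_10. So D = C_10 = 16796.
A − B + D = 58786 − 4862 + 16796 = 70720.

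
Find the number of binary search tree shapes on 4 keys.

There are C_n binary search tree shapes on n keys; with n = 4 that is C_4.
C_4 = 14.

14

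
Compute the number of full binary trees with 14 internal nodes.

2674440

Full binary trees with n internal nodes are counted by C_n; here n = 14.
C_14 = C_13 · 2(2·13+1)/(13+2) = 742900 · 54/15 = 2674440.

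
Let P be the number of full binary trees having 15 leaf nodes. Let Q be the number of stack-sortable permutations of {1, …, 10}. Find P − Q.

2657644

Full binary trees with 15 leaves have 15−1 = 14 internal nodes, so there are C_14 of them. So P = C_14 = 2674440.
Stack-sortable permutations are exactly the 231-avoiding ones, counted by C_n; here n = 10. So Q = C_10 = 16796.
P − Q = 2674440 − 16796 = 2657644.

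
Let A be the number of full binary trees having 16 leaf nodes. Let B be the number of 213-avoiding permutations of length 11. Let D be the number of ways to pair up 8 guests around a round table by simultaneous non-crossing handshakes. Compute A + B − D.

A full binary tree with L leaves has L−1 internal nodes and is counted by C_{L−1}; L = 16 gives C_15. So A = C_15 = 9694845.
Permutations of [n] avoiding any single length-3 pattern are counted by C_n; here n = 11. So B = C_11 = 58786.
Non-crossing handshake pairings of 2n people are counted by C_n; 8 people gives n = 4. So D = C_4 = 14.
A + B − D = 9694845 + 58786 − 14 = 9753617.

9753617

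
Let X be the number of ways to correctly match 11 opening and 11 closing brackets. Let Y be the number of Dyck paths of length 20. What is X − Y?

41990

Balanced strings of n pairs of brackets are counted by C_n; here n = 11. So X = C_11 = 58786.
Paths of 10 up- and 10 down-steps that never dip below the axis are Dyck paths; their count is C_10. So Y = C_10 = 16796.
X − Y = 58786 − 16796 = 41990.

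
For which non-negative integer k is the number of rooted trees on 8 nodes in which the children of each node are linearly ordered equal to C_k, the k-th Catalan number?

A rooted plane tree on 8 nodes has 7 edges, and such trees are counted by C_7.

7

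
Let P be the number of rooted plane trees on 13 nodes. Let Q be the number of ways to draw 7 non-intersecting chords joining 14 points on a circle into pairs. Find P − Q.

A rooted plane tree on 13 nodes has 12 edges, and such trees are counted by C_12. So P = C_12 = 208012.
Non-crossing perfect matchings of 2n points on a circle are counted by C_n; with 14 points, n = 7. So Q = C_7 = 429.
P − Q = 208012 − 429 = 207583.

207583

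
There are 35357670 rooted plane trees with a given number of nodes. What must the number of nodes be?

Rooted ordered trees on m nodes are counted by C_{m−1}. Since C_16 = 35357670, the index is 16.
So the index is 16, and the number of nodes is 16 + 1 = 17.

17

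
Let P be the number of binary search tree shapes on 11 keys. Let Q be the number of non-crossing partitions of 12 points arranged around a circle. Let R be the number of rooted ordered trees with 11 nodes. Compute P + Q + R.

283594

Binary trees (left/right distinguished) on n nodes are counted by C_n; here n = 11. So P = C_11 = 58786.
The non-crossing partitions of [12] form a lattice of size C_12. So Q = C_12 = 208012.
A rooted plane tree on 11 nodes has 10 edges, and such trees are counted by C_10. So R = C_10 = 16796.
P + Q + R = 58786 + 208012 + 16796 = 283594.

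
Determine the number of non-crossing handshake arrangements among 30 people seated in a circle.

With 30 = 2·15 people, non-crossing handshake pairings are non-crossing perfect matchings on a circle, counted by C_15.
C_15 = C(30,15)/16 = 155117520/16 = 9694845.

9694845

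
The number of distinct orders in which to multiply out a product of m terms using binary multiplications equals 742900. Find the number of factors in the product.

Parenthesizations of m factors are counted by C_{m−1}; 742900 = C_13.
So the index is 13, and the number of factors is 13 + 1 = 14.

14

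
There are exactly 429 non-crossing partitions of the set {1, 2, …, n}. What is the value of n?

7

Non-crossing partitions of [n] are counted by C_n. Since C_7 = 429, the index is 7.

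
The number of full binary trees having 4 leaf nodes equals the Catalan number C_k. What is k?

3

A full binary tree with L leaves has L−1 internal nodes and is counted by C_{L−1}; L = 4 gives C_3.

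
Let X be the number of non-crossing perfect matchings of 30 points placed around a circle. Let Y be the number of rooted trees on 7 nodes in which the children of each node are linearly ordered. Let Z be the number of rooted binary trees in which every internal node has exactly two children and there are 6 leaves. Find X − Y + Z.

9694755

Pairing 30 circle points by 15 non-crossing chords gives C_15 matchings. So X = C_15 = 9694845.
Rooted ordered (plane) trees on m nodes have m−1 edges and are counted by C_{m−1}; m = 7 gives C_6. So Y = C_6 = 132.
A full binary tree with L leaves has L−1 internal nodes and is counted by C_{L−1}; L = 6 gives C_5. So Z = C_5 = 42.
X − Y + Z = 9694845 − 132 + 42 = 9694755.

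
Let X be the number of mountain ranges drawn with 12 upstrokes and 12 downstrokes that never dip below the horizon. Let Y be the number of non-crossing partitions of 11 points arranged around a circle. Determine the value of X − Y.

149226

A Dyck path with 12 up-steps and 12 down-steps has semilength 12, so there are C_12 of them. So X = C_12 = 208012.
Non-crossing partitions of an n-element set are counted by C_n; here n = 11. So Y = C_11 = 58786.
X − Y = 208012 − 58786 = 149226.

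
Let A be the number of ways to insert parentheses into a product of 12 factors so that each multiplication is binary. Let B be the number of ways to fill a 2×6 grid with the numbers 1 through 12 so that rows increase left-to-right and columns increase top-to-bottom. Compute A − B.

Bracketing 12 factors into binary products is counted by C_{12−1} = C_11. So A = C_11 = 58786.
By the hook-length formula (or a Dyck-path bijection), SYT of shape 2×6 number C_6. So B = C_6 = 132.
A − B = 58786 − 132 = 58654.

58654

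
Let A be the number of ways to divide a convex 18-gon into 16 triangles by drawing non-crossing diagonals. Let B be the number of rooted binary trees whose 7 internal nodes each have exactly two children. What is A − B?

Triangulations of a convex m-gon are counted by C_{m−2}; with m = 18 this is C_16. So A = C_16 = 35357670.
The number of full binary trees on 7 internal nodes is the Catalan number C_7. So B = C_7 = 429.
A − B = 35357670 − 429 = 35357241.

35357241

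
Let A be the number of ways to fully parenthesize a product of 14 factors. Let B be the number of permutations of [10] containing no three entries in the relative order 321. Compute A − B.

Bracketing 14 factors into binary products is counted by C_{14−1} = C_13. So A = C_13 = 742900.
For any fixed pattern of length 3, the pattern-avoiding permutations of [10] number C_10. So B = C_10 = 16796.
A − B = 742900 − 16796 = 726104.

726104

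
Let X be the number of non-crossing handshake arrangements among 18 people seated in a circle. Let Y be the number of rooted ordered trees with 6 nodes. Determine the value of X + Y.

Non-crossing handshake pairings of 2n people are counted by C_n; 18 people gives n = 9. So X = C_9 = 4862.
Rooted ordered (plane) trees on m nodes have m−1 edges and are counted by C_{m−1}; m = 6 gives C_5. So Y = C_5 = 42.
X + Y = 4862 + 42 = 4904.

4904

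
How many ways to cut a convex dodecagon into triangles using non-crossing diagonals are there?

16796

A convex 12-gon is triangulated into 10 triangles, and the number of such triangulations is the Catalan number C_{12−2} = C_10.
C_10 = 16796.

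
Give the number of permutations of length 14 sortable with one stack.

2674440

By Knuth's characterisation, the stack-sortable permutations of length 14 are the 231-avoiders, numbering C_14.
C_14 = C(28,14)/15 = 40116600/15 = 2674440.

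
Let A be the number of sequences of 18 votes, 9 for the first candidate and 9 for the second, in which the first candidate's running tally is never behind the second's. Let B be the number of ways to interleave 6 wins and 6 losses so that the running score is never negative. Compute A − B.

4730

Reading a vote for the leader as '(' and for the other as ')' turns such a sequence into a balanced string of 9 pairs, so the count is C_9. So A = C_9 = 4862.
Reading a vote for the leader as '(' and for the other as ')' turns such a sequence into a balanced string of 6 pairs, so the count is C_6. So B = C_6 = 132.
A − B = 4862 − 132 = 4730.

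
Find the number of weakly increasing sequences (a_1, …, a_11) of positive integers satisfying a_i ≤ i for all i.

Weakly increasing sequences with a_i ≤ i biject with Dyck paths of semilength 11, so there are C_11.
C_11 = C_10 · 2(2·10+1)/(10+2) = 16796 · 42/12 = 58786.

58786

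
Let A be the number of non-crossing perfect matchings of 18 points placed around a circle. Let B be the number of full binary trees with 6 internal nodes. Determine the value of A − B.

4730

Pairing 18 circle points by 9 non-crossing chords gives C_9 matchings. So A = C_9 = 4862.
The number of full binary trees on 6 internal nodes is the Catalan number C_6. So B = C_6 = 132.
A − B = 4862 − 132 = 4730.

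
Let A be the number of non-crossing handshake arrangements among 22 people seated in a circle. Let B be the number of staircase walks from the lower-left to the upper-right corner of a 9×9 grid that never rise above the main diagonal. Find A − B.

With 22 = 2·11 people, non-crossing handshake pairings are non-crossing perfect matchings on a circle, counted by C_11. So A = C_11 = 58786.
Sub-diagonal monotone paths from (0,0) to (9,9) biject with Dyck paths of semilength 9, giving C_9. So B = C_9 = 4862.
A − B = 58786 − 4862 = 53924.

53924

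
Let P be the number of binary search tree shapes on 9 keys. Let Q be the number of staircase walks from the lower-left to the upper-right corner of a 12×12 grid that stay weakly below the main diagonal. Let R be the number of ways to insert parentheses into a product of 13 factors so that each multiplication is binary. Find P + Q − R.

4862

Binary trees (left/right distinguished) on n nodes are counted by C_n; here n = 9. So P = C_9 = 4862.
Monotone paths in an n×n grid that stay weakly below the diagonal are counted by C_n; here n = 12. So Q = C_12 = 208012.
Parenthesizations of m factors correspond to full binary trees with m leaves, counted by C_{m−1}; m = 13 gives C_12. So R = C_12 = 208012.
P + Q − R = 4862 + 208012 − 208012 = 4862.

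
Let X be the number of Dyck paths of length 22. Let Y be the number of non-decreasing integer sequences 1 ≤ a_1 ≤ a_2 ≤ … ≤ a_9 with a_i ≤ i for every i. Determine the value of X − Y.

Dyck paths of semilength n (length 2n) are counted by C_n; here n = 11. So X = C_11 = 58786.
Weakly increasing sequences with a_i ≤ i biject with Dyck paths of semilength 9, so there are C_9. So Y = C_9 = 4862.
X − Y = 58786 − 4862 = 53924.

53924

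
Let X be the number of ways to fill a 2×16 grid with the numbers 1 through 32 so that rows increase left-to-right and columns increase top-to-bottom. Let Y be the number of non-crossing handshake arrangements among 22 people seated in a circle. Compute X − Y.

By the hook-length formula (or a Dyck-path bijection), SYT of shape 2×16 number C_16. So X = C_16 = 35357670.
Non-crossing handshake pairings of 2n people are counted by C_n; 22 people gives n = 11. So Y = C_11 = 58786.
X − Y = 35357670 − 58786 = 35298884.

35298884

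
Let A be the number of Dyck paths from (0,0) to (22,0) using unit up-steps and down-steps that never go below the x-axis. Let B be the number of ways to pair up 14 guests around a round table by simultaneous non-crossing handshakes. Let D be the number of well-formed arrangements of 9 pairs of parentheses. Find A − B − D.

53495

Dyck paths of semilength n (length 2n) are counted by C_n; here n = 11. So A = C_11 = 58786.
With 14 = 2·7 people, non-crossing handshake pairings are non-crossing perfect matchings on a circle, counted by C_7. So B = C_7 = 429.
A balanced arrangement of 9 bracket pairs is a Dyck word of semilength 9, so the count is C_9. So D = C_9 = 4862.
A − B − D = 58786 − 429 − 4862 = 53495.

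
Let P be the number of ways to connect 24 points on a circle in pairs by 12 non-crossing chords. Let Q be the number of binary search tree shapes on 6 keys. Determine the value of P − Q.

207880

Non-crossing perfect matchings of 2n points on a circle are counted by C_n; with 24 points, n = 12. So P = C_12 = 208012.
There are C_n binary search tree shapes on n keys; with n = 6 that is C_6. So Q = C_6 = 132.
P − Q = 208012 − 132 = 207880.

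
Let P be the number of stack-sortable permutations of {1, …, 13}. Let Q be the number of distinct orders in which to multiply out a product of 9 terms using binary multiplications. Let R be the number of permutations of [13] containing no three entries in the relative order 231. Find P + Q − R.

Stack-sortable permutations are exactly the 231-avoiding ones, counted by C_n; here n = 13. So P = C_13 = 742900.
Parenthesizations of m factors correspond to full binary trees with m leaves, counted by C_{m−1}; m = 9 gives C_8. So Q = C_8 = 1430.
For any fixed pattern of length 3, the pattern-avoiding permutations of [13] number C_13. So R = C_13 = 742900.
P + Q − R = 742900 + 1430 − 742900 = 1430.

1430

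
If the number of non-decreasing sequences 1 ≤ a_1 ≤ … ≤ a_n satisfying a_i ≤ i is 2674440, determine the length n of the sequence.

Such sub-staircase sequences of length n are counted by C_n. The Catalan number equal to 2674440 is C_14.

14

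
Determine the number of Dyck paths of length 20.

16796

Dyck paths of semilength n (length 2n) are counted by C_n; here n = 10.
C_10 = 16796.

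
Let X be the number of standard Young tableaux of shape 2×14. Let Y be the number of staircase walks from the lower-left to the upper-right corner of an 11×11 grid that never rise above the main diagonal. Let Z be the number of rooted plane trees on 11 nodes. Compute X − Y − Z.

2598858

Standard Young tableaux of shape 2×n are counted by C_n; here n = 14. So X = C_14 = 2674440.
Sub-diagonal monotone paths from (0,0) to (11,11) biject with Dyck paths of semilength 11, giving C_11. So Y = C_11 = 58786.
Rooted ordered (plane) trees on m nodes have m−1 edges and are counted by C_{m−1}; m = 11 gives C_10. So Z = C_10 = 16796.
X − Y − Z = 2674440 − 58786 − 16796 = 2598858.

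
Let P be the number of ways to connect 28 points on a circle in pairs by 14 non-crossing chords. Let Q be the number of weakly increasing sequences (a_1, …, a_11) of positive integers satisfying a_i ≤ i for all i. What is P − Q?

Non-crossing perfect matchings of 2n points on a circle are counted by C_n; with 28 points, n = 14. So P = C_14 = 2674440.
Such sub-staircase sequences of length n are counted by C_n; here n = 11. So Q = C_11 = 58786.
P − Q = 2674440 − 58786 = 2615654.

2615654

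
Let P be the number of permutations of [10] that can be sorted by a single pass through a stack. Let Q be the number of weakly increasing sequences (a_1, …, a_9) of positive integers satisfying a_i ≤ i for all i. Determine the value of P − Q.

By Knuth's characterisation, the stack-sortable permutations of length 10 are the 231-avoiders, numbering C_10. So P = C_10 = 16796.
Such sub-staircase sequences of length n are counted by C_n; here n = 9. So Q = C_9 = 4862.
P − Q = 16796 − 4862 = 11934.

11934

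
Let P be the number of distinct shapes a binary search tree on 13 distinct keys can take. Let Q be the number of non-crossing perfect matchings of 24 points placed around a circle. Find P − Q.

534888

There are C_n binary search tree shapes on n keys; with n = 13 that is C_13. So P = C_13 = 742900.
Non-crossing perfect matchings of 2n points on a circle are counted by C_n; with 24 points, n = 12. So Q = C_12 = 208012.
P − Q = 742900 − 208012 = 534888.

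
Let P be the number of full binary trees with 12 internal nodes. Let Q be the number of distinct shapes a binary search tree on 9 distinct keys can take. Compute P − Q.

Full binary trees with n internal nodes are counted by C_n; here n = 12. So P = C_12 = 208012.
Binary trees (left/right distinguished) on n nodes are counted by C_n; here n = 9. So Q = C_9 = 4862.
P − Q = 208012 − 4862 = 203150.

203150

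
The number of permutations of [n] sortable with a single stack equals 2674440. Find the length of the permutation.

14

Stack-sortable permutations of [n] are counted by C_n; 2674440 = C_14.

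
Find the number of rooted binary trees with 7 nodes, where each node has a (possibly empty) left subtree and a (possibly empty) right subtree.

There are C_n binary search tree shapes on n keys; with n = 7 that is C_7.
C_7 = C_6 · 2(2·6+1)/(6+2) = 132 · 26/8 = 429.

429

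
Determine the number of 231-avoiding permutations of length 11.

For any fixed pattern of length 3, the pattern-avoiding permutations of [11] number C_11.
C_11 = 58786.

58786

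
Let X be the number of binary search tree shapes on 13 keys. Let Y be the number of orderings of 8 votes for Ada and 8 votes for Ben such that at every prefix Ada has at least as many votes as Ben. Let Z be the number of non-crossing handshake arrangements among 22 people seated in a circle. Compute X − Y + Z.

800256

Binary trees (left/right distinguished) on n nodes are counted by C_n; here n = 13. So X = C_13 = 742900.
Ballot sequences with n votes each where one side never trails are Dyck words, counted by C_n; here n = 8. So Y = C_8 = 1430.
With 22 = 2·11 people, non-crossing handshake pairings are non-crossing perfect matchings on a circle, counted by C_11. So Z = C_11 = 58786.
X − Y + Z = 742900 − 1430 + 58786 = 800256.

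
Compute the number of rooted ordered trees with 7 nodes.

132

Rooted ordered (plane) trees on m nodes have m−1 edges and are counted by C_{m−1}; m = 7 gives C_6.
C_6 = C(12,6)/7 = 924/7 = 132.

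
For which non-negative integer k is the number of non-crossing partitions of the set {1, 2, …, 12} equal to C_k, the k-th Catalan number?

The non-crossing partitions of [12] form a lattice of size C_12.

12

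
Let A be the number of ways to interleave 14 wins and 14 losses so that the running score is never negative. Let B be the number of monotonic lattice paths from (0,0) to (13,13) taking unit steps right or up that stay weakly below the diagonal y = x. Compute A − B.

1931540

Ballot sequences with n votes each where one side never trails are Dyck words, counted by C_n; here n = 14. So A = C_14 = 2674440.
Sub-diagonal monotone paths from (0,0) to (13,13) biject with Dyck paths of semilength 13, giving C_13. So B = C_13 = 742900.
A − B = 2674440 − 742900 = 1931540.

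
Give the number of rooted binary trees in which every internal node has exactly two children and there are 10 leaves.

4862

A full binary tree with L leaves has L−1 internal nodes and is counted by C_{L−1}; L = 10 gives C_9.
C_9 = 4862.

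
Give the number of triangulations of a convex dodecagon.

The number of triangulations of a 12-gon is the Catalan number C_10 (index = sides − 2).
C_10 = 16796.

16796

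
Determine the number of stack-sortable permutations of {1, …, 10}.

16796

By Knuth's characterisation, the stack-sortable permutations of length 10 are the 231-avoiders, numbering C_10.
C_10 = C(20,10)/11 = 184756/11 = 16796.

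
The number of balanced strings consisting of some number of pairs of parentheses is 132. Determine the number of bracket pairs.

Balanced strings of n bracket-pairs are counted by C_n, and C_6 = 132.

6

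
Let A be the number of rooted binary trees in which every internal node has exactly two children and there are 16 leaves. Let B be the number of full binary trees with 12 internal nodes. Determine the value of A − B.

Full binary trees with 16 leaves have 16−1 = 15 internal nodes, so there are C_15 of them. So A = C_15 = 9694845.
The number of full binary trees on 12 internal nodes is the Catalan number C_12. So B = C_12 = 208012.
A − B = 9694845 − 208012 = 9486833.

9486833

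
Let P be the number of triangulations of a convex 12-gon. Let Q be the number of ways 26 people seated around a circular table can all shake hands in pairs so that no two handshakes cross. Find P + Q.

759696

Triangulations of a convex m-gon are counted by C_{m−2}; with m = 12 this is C_10. So P = C_10 = 16796.
With 26 = 2·13 people, non-crossing handshake pairings are non-crossing perfect matchings on a circle, counted by C_13. So Q = C_13 = 742900.
P + Q = 16796 + 742900 = 759696.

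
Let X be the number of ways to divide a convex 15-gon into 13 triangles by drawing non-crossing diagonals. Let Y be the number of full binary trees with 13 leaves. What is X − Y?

534888

Triangulations of a convex m-gon are counted by C_{m−2}; with m = 15 this is C_13. So X = C_13 = 742900.
Full binary trees with 13 leaves have 13−1 = 12 internal nodes, so there are C_12 of them. So Y = C_12 = 208012.
X − Y = 742900 − 208012 = 534888.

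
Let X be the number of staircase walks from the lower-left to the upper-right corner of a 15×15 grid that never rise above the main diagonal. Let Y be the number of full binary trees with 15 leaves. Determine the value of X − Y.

7020405

Monotone paths in an n×n grid that stay weakly below the diagonal are counted by C_n; here n = 15. So X = C_15 = 9694845.
A full binary tree with L leaves has L−1 internal nodes and is counted by C_{L−1}; L = 15 gives C_14. So Y = C_14 = 2674440.
X − Y = 9694845 − 2674440 = 7020405.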